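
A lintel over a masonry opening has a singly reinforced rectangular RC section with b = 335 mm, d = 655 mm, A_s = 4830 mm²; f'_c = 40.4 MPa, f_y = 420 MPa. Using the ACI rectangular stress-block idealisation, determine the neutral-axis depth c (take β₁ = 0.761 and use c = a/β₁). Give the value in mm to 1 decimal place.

T = A_s f_y = 4830 × 420 = 2028600 N = 2028.6 kN.
Setting C = 0.85 f'_c a b equal to T: a = 2028600/(0.85 × 40.4 × 335) = 176.340 mm.
With β₁ = 0.761, c = a/β₁ = 176.340/0.761 = 231.7 mm.

c ≈ 231.7 mm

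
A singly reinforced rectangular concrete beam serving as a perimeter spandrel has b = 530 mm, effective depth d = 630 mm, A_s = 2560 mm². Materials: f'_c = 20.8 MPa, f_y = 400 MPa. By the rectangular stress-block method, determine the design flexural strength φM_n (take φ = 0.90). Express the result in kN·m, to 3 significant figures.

T = A_s f_y = 2560 × 400 = 1024000 N = 1024 kN.
From C = T: a = T/(0.85 f'_c b) = 1024000/(0.85 × 20.8 × 530) = 109.28 mm.
M_n = T(d − a/2) = 1024 kN × (630 − 54.64) mm = 589.17 kN·m.
φM_n = 0.90 × 589.17 = 530.25 kN·m.

φM_n ≈ 530 kN·m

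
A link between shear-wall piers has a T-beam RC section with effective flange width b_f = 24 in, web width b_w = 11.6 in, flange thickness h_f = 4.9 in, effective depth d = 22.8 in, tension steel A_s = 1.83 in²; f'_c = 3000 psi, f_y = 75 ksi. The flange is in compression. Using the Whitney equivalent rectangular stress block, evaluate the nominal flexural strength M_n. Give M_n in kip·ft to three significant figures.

Tension: T = A_s f_y = 1.83 × 75 = 137.25 kips.
Try a within the flange: a = T/(0.85 f'_c b_f) = 137.25/(0.85 × 3 × 24) = 2.243 in.
Since a = 2.243 ≤ h_f = 4.9 in, the stress block lies entirely in the flange; analyse as a rectangular beam of width b_f.
M_n = T(d − a/2) = 137.25 × (22.8 − 1.1215) = 2975.4 kip·in.
M_n = 2975.4/12 = 247.95 kip·ft.

M_n ≈ 248 kip·ft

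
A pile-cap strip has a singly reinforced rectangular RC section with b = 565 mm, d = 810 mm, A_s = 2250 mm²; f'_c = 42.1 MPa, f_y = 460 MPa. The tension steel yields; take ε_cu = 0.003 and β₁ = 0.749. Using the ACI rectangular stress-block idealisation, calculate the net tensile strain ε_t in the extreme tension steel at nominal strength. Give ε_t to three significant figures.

a = A_s f_y/(0.85 f'_c b) = 51.19 mm.
β₁ = 0.749, so c = a/β₁ = 51.19/0.749 = 68.34 mm.
From the linear strain diagram with ε_cu = 0.003: ε_t = 0.003 (d − c)/c = 0.003 × (810 − 68.34)/68.34 = 0.0326.
Since ε_t ≥ 0.005, the section is tension-controlled.

ε_t ≈ 0.0326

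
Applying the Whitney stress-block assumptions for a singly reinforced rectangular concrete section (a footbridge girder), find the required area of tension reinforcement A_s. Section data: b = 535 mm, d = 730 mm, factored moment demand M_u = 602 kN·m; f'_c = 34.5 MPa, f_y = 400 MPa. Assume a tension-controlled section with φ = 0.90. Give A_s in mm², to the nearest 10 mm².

A_s ≈ 2390 mm²

M_n = M_u/φ = 602/0.90 = 668.889 kN·m.
With M_n = 0.85 f'_c a b (d − a/2), solve the quadratic for a:
a = d − √(d² − 2M_n/(0.85 f'_c b)) = 730 − √(730² − 2 × 668.889×10⁶/(0.85 × 34.5 × 535)) = 60.95 mm.
A_s = 0.85 f'_c a b / f_y = 0.85 × 34.5 × 60.95 × 535 / 400 = 2390.6 mm².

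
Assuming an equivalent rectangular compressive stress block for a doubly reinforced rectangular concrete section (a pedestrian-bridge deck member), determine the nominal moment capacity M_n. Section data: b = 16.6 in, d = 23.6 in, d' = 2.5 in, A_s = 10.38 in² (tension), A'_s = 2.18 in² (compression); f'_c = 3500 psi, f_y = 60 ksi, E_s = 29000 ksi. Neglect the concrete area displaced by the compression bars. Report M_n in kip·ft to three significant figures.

Assume both steels yield.
a = (A_s − A'_s) f_y/(0.85 f'_c b) = (10.38 − 2.18) × 60/(0.85 × 3.5 × 16.6) = 9.963 in.
c = a/β₁ = 9.963/0.85 = 11.721 in; ε'_s = 0.003(c − d')/c = 0.0024 ≥ ε_y = 0.0021, so the compression steel yields.
M_n = (A_s − A'_s) f_y (d − a/2) + A'_s f_y (d − d') = 492 × (23.6 − 4.9815) + 130.8 × (23.6 − 2.5) = 9160.3 + 2759.9 = 11920.2 kip·in = 11920.2/12 = 993.35 kip·ft.

M_n ≈ 993 kip·ft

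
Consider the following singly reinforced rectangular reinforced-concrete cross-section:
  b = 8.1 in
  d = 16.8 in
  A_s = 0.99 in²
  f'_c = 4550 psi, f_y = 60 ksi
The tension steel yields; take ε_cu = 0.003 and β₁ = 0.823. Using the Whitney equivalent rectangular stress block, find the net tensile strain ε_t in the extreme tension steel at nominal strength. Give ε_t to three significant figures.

a = A_s f_y/(0.85 f'_c b) = 1.896 in.
β₁ = 0.823, so c = a/β₁ = 1.896/0.823 = 2.304 in.
From the linear strain diagram with ε_cu = 0.003: ε_t = 0.003 (d − c)/c = 0.003 × (16.8 − 2.304)/2.304 = 0.0189.
Since ε_t ≥ 0.005, the section is tension-controlled.

ε_t ≈ 0.0189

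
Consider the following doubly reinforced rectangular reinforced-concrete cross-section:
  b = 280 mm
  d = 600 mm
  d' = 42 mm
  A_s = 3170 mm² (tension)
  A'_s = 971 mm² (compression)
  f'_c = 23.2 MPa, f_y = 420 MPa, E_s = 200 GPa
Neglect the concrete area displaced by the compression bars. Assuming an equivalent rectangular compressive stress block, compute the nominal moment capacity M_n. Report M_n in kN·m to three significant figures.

Assume both tension and compression steel yield.
Net tension couple steel: A_s − A'_s = 2199 mm².
a = (A_s − A'_s) f_y / (0.85 f'_c b) = 923580/(0.85 × 23.2 × 280) = 167.27 mm.
c = a/β₁ = 167.27/0.85 = 196.79 mm; ε'_s = 0.003(c − d')/c = 0.0024 ≥ f_y/E_s = 0.0021, so compression steel does yield.
M_n = (A_s − A'_s) f_y (d − a/2) + A'_s f_y (d − d') = [923580 × (600 − 83.635) + 407820 × (600 − 42)] × 10⁻⁶ = 476.90 + 227.56 = 704.46 kN·m.

M_n ≈ 704 kN·m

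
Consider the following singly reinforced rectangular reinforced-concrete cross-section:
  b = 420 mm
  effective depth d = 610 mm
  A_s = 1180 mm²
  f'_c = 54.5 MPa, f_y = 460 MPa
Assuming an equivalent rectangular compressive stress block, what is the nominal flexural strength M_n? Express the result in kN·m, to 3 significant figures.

M_n ≈ 324 kN·m

T = A_s f_y = 1180 × 460 = 542800 N = 542.8 kN.
From C = T: a = T/(0.85 f'_c b) = 542800/(0.85 × 54.5 × 420) = 27.90 mm.
M_n = T(d − a/2) = 542.8 kN × (610 − 13.95) mm = 323.54 kN·m.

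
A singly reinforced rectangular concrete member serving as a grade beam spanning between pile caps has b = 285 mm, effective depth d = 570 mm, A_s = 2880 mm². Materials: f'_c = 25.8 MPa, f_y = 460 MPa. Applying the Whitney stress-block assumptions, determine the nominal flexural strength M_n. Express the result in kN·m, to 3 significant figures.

T = A_s f_y = 2880 × 460 = 1324800 N = 1324.8 kN.
From C = T: a = T/(0.85 f'_c b) = 1324800/(0.85 × 25.8 × 285) = 211.97 mm.
M_n = T(d − a/2) = 1324.8 kN × (570 − 105.985) mm = 614.73 kN·m.

M_n ≈ 615 kN·m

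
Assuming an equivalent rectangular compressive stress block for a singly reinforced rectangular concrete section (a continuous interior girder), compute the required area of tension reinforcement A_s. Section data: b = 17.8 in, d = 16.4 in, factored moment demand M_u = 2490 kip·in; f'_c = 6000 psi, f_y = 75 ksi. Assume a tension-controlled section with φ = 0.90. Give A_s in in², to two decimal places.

M_n = M_u/φ = 2490/0.90 = 2766.67 kip·in.
From M_n = 0.85 f'_c a b (d − a/2):
a = d − √(d² − 2M_n/(0.85 f'_c b)) = 16.4 − √(16.4² − 2 × 2766.67/(0.85 × 6 × 17.8)) = 1.978 in.
A_s = 0.85 f'_c a b / f_y = 0.85 × 6 × 1.978 × 17.8 / 75 = 2.394 in².

A_s ≈ 2.39 in²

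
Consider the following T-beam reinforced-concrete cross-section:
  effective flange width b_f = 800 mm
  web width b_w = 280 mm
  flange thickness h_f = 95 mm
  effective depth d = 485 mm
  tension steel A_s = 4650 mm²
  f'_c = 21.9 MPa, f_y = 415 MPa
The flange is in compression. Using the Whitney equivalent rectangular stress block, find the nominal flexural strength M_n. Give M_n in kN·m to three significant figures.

Tension: T = A_s f_y = 4650 × 415 = 1929750 N.
Try a within the flange: a = T/(0.85 f'_c b_f) = 1929750/(0.85 × 21.9 × 800) = 129.58 mm.
a = 129.58 > h_f = 95 mm: the block extends into the web. Split into flange-overhang and web parts.
C_f = 0.85 f'_c (b_f − b_w) h_f = 0.85 × 21.9 × (800 − 280) × 95 = 919581 N.
Remaining web compression depth: a_w = (T − C_f)/(0.85 f'_c b_w) = (1929750 − 919581)/(0.85 × 21.9 × 280) = 193.81 mm.
M_n = C_f(d − h_f/2) + (T − C_f)(d − a_w/2) = 919581 × (485 − 47.5) + 1010169 × (485 − 96.905) = 402.32 + 392.04 = 794.36 × 10⁶ N·mm.
M_n = 794.36 kN·m.

M_n ≈ 794 kN·m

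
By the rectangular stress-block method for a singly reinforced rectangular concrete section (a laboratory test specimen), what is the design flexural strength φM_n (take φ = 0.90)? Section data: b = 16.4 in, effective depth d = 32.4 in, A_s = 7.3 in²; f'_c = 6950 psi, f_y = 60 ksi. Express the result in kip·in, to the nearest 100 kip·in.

φM_n ≈ 11900 kip·in

T = A_s f_y = 7.3 × 60 = 438 kips.
a = T/(0.85 f'_c b) = 438/(0.85 × 6.95 × 16.4) = 4.521 in.
M_n = T(d − a/2) = 438 × (32.4 − 2.2605) = 13201.1 kip·in.
φM_n = 0.90 × 13201.1 = 11881.0 kip·in.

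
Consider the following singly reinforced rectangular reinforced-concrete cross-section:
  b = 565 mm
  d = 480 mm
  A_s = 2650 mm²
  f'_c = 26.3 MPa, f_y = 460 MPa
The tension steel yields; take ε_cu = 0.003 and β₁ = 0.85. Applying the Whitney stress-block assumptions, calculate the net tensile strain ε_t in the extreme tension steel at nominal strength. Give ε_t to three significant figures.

ε_t ≈ 0.00968

a = A_s f_y/(0.85 f'_c b) = 96.51 mm.
β₁ = 0.85, so c = a/β₁ = 96.51/0.85 = 113.54 mm.
From the linear strain diagram with ε_cu = 0.003: ε_t = 0.003 (d − c)/c = 0.003 × (480 − 113.54)/113.54 = 0.00968.
Since ε_t ≥ 0.005, the section is tension-controlled.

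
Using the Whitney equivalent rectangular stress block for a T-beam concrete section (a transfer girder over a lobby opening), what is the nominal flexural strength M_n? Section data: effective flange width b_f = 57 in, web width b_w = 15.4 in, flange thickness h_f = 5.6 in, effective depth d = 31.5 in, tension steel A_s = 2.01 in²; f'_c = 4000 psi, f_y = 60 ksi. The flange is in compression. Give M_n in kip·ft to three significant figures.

M_n ≈ 313 kip·ft

Tension: T = A_s f_y = 2.01 × 60 = 120.6 kips.
Try a within the flange: a = T/(0.85 f'_c b_f) = 120.6/(0.85 × 4 × 57) = 0.622 in.
Since a = 0.622 ≤ h_f = 5.6 in, the stress block lies entirely in the flange; analyse as a rectangular beam of width b_f.
M_n = T(d − a/2) = 120.6 × (31.5 − 0.311) = 3761.4 kip·in.
M_n = 3761.4/12 = 313.45 kip·ft.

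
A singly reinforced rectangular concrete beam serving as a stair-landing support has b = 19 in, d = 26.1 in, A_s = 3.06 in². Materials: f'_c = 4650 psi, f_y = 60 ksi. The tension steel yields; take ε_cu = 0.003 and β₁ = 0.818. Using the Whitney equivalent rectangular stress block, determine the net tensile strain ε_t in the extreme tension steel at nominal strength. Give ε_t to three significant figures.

a = A_s f_y/(0.85 f'_c b) = 2.445 in.
β₁ = 0.818, so c = a/β₁ = 2.445/0.818 = 2.989 in.
From the linear strain diagram with ε_cu = 0.003: ε_t = 0.003 (d − c)/c = 0.003 × (26.1 − 2.989)/2.989 = 0.0232.
Since ε_t ≥ 0.005, the section is tension-controlled.

ε_t ≈ 0.0232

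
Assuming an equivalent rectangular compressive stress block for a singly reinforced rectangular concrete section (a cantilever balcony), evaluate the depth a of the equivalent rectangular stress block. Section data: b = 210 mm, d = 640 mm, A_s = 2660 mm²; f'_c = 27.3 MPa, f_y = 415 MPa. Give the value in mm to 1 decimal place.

a ≈ 226.5 mm

T = A_s f_y = 2660 × 415 = 1103900 N = 1103.9 kN.
Setting C = 0.85 f'_c a b equal to T: a = 1103900/(0.85 × 27.3 × 210) = 226.5 mm.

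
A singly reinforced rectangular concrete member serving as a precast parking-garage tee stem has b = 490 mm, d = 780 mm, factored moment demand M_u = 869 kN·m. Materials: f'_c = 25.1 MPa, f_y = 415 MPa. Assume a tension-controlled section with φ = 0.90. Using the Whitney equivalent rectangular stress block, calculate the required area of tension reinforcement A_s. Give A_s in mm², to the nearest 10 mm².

A_s ≈ 3250 mm²

M_n = M_u/φ = 869/0.90 = 965.556 kN·m.
With M_n = 0.85 f'_c a b (d − a/2), solve the quadratic for a:
a = d − √(d² − 2M_n/(0.85 f'_c b)) = 780 − √(780² − 2 × 965.556×10⁶/(0.85 × 25.1 × 490)) = 129.09 mm.
A_s = 0.85 f'_c a b / f_y = 0.85 × 25.1 × 129.09 × 490 / 415 = 3251.9 mm².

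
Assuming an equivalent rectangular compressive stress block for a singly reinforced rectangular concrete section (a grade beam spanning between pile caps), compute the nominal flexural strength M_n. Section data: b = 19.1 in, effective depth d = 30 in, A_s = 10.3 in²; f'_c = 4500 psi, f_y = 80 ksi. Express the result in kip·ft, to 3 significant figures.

M_n ≈ 1670 kip·ft

T = A_s f_y = 10.3 × 80 = 824 kips.
a = T/(0.85 f'_c b) = 824/(0.85 × 4.5 × 19.1) = 11.279 in.
M_n = T(d − a/2) = 824 × (30 − 5.6395) = 20073.1 kip·in = 20073.1/12 = 1672.76 kip·ft.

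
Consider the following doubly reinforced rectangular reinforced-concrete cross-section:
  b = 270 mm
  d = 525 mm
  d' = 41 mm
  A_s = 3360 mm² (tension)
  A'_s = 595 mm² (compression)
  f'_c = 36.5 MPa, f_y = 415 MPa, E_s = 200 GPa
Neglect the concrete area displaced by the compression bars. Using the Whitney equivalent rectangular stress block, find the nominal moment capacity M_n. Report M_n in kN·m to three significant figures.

M_n ≈ 643 kN·m

Assume both tension and compression steel yield.
Net tension couple steel: A_s − A'_s = 2765 mm².
a = (A_s − A'_s) f_y / (0.85 f'_c b) = 1147475/(0.85 × 36.5 × 270) = 136.98 mm.
c = a/β₁ = 136.98/0.789 = 173.61 mm; ε'_s = 0.003(c − d')/c = 0.0023 ≥ f_y/E_s = 0.0021, so compression steel does yield.
M_n = (A_s − A'_s) f_y (d − a/2) + A'_s f_y (d − d') = [1147475 × (525 − 68.49) + 246925 × (525 − 41)] × 10⁻⁶ = 523.83 + 119.51 = 643.34 kN·m.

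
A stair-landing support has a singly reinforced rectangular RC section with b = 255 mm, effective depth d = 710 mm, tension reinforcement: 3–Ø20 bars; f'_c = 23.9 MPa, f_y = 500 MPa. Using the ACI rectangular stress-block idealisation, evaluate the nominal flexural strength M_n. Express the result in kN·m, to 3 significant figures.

M_n ≈ 313 kN·m

A_s = 3 × 314 = 942 mm².
T = A_s f_y = 942 × 500 = 471000 N = 471 kN.
From C = T: a = T/(0.85 f'_c b) = 471000/(0.85 × 23.9 × 255) = 90.92 mm.
M_n = T(d − a/2) = 471 kN × (710 − 45.46) mm = 313.00 kN·m.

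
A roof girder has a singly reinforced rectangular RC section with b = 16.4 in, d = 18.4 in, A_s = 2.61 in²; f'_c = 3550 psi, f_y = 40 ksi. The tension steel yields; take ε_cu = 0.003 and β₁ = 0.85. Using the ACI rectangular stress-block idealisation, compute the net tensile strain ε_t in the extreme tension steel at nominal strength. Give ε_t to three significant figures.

ε_t ≈ 0.0192

a = A_s f_y/(0.85 f'_c b) = 2.110 in.
β₁ = 0.85, so c = a/β₁ = 2.110/0.85 = 2.482 in.
From the linear strain diagram with ε_cu = 0.003: ε_t = 0.003 (d − c)/c = 0.003 × (18.4 − 2.482)/2.482 = 0.0192.
Since ε_t ≥ 0.005, the section is tension-controlled.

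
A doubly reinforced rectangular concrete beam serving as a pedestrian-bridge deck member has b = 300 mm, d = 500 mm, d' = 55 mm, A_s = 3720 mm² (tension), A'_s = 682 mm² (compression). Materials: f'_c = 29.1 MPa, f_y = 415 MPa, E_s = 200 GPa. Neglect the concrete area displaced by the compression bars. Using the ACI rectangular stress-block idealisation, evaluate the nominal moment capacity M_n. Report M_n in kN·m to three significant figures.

M_n ≈ 649 kN·m

Assume both tension and compression steel yield.
Net tension couple steel: A_s − A'_s = 3038 mm².
a = (A_s − A'_s) f_y / (0.85 f'_c b) = 1260770/(0.85 × 29.1 × 300) = 169.90 mm.
c = a/β₁ = 169.90/0.842 = 201.78 mm; ε'_s = 0.003(c − d')/c = 0.0022 ≥ f_y/E_s = 0.0021, so compression steel does yield.
M_n = (A_s − A'_s) f_y (d − a/2) + A'_s f_y (d − d') = [1260770 × (500 − 84.95) + 283030 × (500 − 55)] × 10⁻⁶ = 523.28 + 125.95 = 649.23 kN·m.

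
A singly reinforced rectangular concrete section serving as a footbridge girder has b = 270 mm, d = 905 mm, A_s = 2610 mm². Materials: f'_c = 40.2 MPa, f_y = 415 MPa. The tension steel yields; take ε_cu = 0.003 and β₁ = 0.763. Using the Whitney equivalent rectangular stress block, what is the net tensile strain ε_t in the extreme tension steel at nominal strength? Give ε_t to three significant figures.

a = A_s f_y/(0.85 f'_c b) = 117.40 mm.
β₁ = 0.763, so c = a/β₁ = 117.40/0.763 = 153.87 mm.
From the linear strain diagram with ε_cu = 0.003: ε_t = 0.003 (d − c)/c = 0.003 × (905 − 153.87)/153.87 = 0.0146.
Since ε_t ≥ 0.005, the section is tension-controlled.

ε_t ≈ 0.0146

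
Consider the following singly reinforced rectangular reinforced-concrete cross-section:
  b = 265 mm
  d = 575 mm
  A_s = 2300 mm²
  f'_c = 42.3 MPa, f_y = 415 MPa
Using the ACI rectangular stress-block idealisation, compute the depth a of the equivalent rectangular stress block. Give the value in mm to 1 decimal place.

T = A_s f_y = 2300 × 415 = 954500 N = 954.5 kN.
Setting C = 0.85 f'_c a b equal to T: a = 954500/(0.85 × 42.3 × 265) = 100.2 mm.

a ≈ 100.2 mm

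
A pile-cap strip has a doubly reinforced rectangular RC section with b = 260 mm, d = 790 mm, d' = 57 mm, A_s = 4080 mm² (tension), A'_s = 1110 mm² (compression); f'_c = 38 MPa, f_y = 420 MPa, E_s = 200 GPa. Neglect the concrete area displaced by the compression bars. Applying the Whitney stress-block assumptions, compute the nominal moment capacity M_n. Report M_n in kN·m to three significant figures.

Assume both tension and compression steel yield.
Net tension couple steel: A_s − A'_s = 2970 mm².
a = (A_s − A'_s) f_y / (0.85 f'_c b) = 1247400/(0.85 × 38 × 260) = 148.54 mm.
c = a/β₁ = 148.54/0.779 = 190.68 mm; ε'_s = 0.003(c − d')/c = 0.0021 ≥ f_y/E_s = 0.0021, so compression steel does yield.
M_n = (A_s − A'_s) f_y (d − a/2) + A'_s f_y (d − d') = [1247400 × (790 − 74.27) + 466200 × (790 − 57)] × 10⁻⁶ = 892.80 + 341.72 = 1234.52 kN·m.

M_n ≈ 1230 kN·m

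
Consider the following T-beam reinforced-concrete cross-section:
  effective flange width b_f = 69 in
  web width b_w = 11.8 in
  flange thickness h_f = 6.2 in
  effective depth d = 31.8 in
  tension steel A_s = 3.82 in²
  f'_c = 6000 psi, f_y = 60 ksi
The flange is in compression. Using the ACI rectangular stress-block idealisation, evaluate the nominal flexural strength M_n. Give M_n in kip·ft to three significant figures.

M_n ≈ 601 kip·ft

Tension: T = A_s f_y = 3.82 × 60 = 229.2 kips.
Try a within the flange: a = T/(0.85 f'_c b_f) = 229.2/(0.85 × 6 × 69) = 0.651 in.
Since a = 0.651 ≤ h_f = 6.2 in, the stress block lies entirely in the flange; analyse as a rectangular beam of width b_f.
M_n = T(d − a/2) = 229.2 × (31.8 − 0.3255) = 7214.0 kip·in.
M_n = 7214.0/12 = 601.17 kip·ft.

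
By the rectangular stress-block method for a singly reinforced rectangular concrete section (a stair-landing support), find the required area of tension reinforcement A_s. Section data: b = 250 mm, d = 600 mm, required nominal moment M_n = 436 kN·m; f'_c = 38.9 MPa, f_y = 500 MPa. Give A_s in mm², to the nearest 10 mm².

With M_n = 0.85 f'_c a b (d − a/2), solve the quadratic for a:
a = d − √(d² − 2M_n/(0.85 f'_c b)) = 600 − √(600² − 2 × 436×10⁶/(0.85 × 38.9 × 250)) = 95.51 mm.
A_s = 0.85 f'_c a b / f_y = 0.85 × 38.9 × 95.51 × 250 / 500 = 1579.0 mm².

A_s ≈ 1580 mm²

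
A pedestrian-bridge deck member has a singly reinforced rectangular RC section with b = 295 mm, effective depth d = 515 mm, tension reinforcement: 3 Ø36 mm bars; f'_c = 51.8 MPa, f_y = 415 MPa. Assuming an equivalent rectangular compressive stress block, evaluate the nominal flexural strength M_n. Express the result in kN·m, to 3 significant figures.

A_s = 3 × 1018 = 3054 mm².
T = A_s f_y = 3054 × 415 = 1267410 N = 1267.41 kN.
From C = T: a = T/(0.85 f'_c b) = 1267410/(0.85 × 51.8 × 295) = 97.58 mm.
M_n = T(d − a/2) = 1267.41 kN × (515 − 48.79) mm = 590.88 kN·m.

M_n ≈ 591 kN·m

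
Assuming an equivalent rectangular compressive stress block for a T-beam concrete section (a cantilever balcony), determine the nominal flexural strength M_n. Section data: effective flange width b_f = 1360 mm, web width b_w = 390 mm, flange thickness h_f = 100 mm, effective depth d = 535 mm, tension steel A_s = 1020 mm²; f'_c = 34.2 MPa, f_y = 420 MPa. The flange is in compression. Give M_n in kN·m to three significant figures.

Tension: T = A_s f_y = 1020 × 420 = 428400 N.
Try a within the flange: a = T/(0.85 f'_c b_f) = 428400/(0.85 × 34.2 × 1360) = 10.84 mm.
Since a = 10.84 ≤ h_f = 100 mm, the stress block lies entirely in the flange; analyse as a rectangular beam of width b_f.
M_n = T(d − a/2) = 428400 × (535 − 5.42) = 226.87 × 10⁶ N·mm.
M_n = 226.87 kN·m.

M_n ≈ 227 kN·m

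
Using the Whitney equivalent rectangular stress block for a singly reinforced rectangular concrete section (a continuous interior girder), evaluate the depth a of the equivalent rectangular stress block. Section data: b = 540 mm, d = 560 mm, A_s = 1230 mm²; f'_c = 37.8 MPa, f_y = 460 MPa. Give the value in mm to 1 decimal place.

T = A_s f_y = 1230 × 460 = 565800 N = 565.8 kN.
Setting C = 0.85 f'_c a b equal to T: a = 565800/(0.85 × 37.8 × 540) = 32.6 mm.

a ≈ 32.6 mm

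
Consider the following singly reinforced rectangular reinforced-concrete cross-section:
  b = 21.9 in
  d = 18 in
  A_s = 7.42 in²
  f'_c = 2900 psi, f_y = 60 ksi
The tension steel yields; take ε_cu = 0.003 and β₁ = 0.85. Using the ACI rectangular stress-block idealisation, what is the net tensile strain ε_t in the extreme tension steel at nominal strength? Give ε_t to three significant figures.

ε_t ≈ 0.00257

a = A_s f_y/(0.85 f'_c b) = 8.247 in.
β₁ = 0.85, so c = a/β₁ = 8.247/0.85 = 9.702 in.
From the linear strain diagram with ε_cu = 0.003: ε_t = 0.003 (d − c)/c = 0.003 × (18 − 9.702)/9.702 = 0.00257.
ε_t < 0.004 — the section is over-reinforced for flexure under ACI limits.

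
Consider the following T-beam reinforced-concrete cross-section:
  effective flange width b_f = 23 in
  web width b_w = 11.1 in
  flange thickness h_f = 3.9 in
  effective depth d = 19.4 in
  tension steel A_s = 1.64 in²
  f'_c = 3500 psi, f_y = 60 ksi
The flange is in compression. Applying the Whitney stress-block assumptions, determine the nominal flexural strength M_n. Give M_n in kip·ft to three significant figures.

M_n ≈ 153 kip·ft

Tension: T = A_s f_y = 1.64 × 60 = 98.4 kips.
Try a within the flange: a = T/(0.85 f'_c b_f) = 98.4/(0.85 × 3.5 × 23) = 1.438 in.
Since a = 1.438 ≤ h_f = 3.9 in, the stress block lies entirely in the flange; analyse as a rectangular beam of width b_f.
M_n = T(d − a/2) = 98.4 × (19.4 − 0.719) = 1838.2 kip·in.
M_n = 1838.2/12 = 153.18 kip·ft.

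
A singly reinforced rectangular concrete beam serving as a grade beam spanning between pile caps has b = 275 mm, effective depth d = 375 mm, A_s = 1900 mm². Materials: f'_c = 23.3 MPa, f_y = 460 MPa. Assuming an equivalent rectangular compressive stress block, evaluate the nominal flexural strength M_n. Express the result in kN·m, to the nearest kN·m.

T = A_s f_y = 1900 × 460 = 874000 N = 874 kN.
From C = T: a = T/(0.85 f'_c b) = 874000/(0.85 × 23.3 × 275) = 160.47 mm.
M_n = T(d − a/2) = 874 kN × (375 − 80.235) mm = 257.62 kN·m.

M_n ≈ 258 kN·m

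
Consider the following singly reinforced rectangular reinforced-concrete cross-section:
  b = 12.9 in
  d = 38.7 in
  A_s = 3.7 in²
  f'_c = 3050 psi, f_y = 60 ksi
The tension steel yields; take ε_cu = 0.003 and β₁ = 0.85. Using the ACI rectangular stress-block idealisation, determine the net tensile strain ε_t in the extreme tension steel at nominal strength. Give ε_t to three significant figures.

ε_t ≈ 0.0119

a = A_s f_y/(0.85 f'_c b) = 6.638 in.
β₁ = 0.85, so c = a/β₁ = 6.638/0.85 = 7.809 in.
From the linear strain diagram with ε_cu = 0.003: ε_t = 0.003 (d − c)/c = 0.003 × (38.7 − 7.809)/7.809 = 0.0119.
Since ε_t ≥ 0.005, the section is tension-controlled.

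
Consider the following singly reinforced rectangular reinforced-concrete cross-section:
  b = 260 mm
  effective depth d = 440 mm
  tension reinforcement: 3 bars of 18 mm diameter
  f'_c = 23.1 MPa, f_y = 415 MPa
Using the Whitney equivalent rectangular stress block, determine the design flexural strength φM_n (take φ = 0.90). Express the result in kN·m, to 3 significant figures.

φM_n ≈ 116 kN·m

A_s = 3 × 254 = 762 mm².
T = A_s f_y = 762 × 415 = 316230 N = 316.23 kN.
From C = T: a = T/(0.85 f'_c b) = 316230/(0.85 × 23.1 × 260) = 61.94 mm.
M_n = T(d − a/2) = 316.23 kN × (440 − 30.97) mm = 129.35 kN·m.
φM_n = 0.90 × 129.35 = 116.42 kN·m.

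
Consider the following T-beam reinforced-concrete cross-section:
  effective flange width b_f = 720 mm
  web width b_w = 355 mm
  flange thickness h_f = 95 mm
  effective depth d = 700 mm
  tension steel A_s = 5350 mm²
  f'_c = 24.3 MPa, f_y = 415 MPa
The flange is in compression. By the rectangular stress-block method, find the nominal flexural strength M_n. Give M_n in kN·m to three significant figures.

Tension: T = A_s f_y = 5350 × 415 = 2220250 N.
Try a within the flange: a = T/(0.85 f'_c b_f) = 2220250/(0.85 × 24.3 × 720) = 149.29 mm.
a = 149.29 > h_f = 95 mm: the block extends into the web. Split into flange-overhang and web parts.
C_f = 0.85 f'_c (b_f − b_w) h_f = 0.85 × 24.3 × (720 − 355) × 95 = 716212 N.
Remaining web compression depth: a_w = (T − C_f)/(0.85 f'_c b_w) = (2220250 − 716212)/(0.85 × 24.3 × 355) = 205.12 mm.
M_n = C_f(d − h_f/2) + (T − C_f)(d − a_w/2) = 716212 × (700 − 47.5) + 1504038 × (700 − 102.56) = 467.33 + 898.57 = 1365.90 × 10⁶ N·mm.
M_n = 1365.90 kN·m.

M_n ≈ 1370 kN·m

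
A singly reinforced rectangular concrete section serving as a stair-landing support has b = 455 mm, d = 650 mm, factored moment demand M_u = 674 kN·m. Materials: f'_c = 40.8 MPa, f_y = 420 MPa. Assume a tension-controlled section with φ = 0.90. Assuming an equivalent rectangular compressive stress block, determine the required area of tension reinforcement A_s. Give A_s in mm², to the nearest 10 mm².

M_n = M_u/φ = 674/0.90 = 748.889 kN·m.
With M_n = 0.85 f'_c a b (d − a/2), solve the quadratic for a:
a = d − √(d² − 2M_n/(0.85 f'_c b)) = 650 − √(650² − 2 × 748.889×10⁶/(0.85 × 40.8 × 455)) = 77.65 mm.
A_s = 0.85 f'_c a b / f_y = 0.85 × 40.8 × 77.65 × 455 / 420 = 2917.3 mm².

A_s ≈ 2920 mm²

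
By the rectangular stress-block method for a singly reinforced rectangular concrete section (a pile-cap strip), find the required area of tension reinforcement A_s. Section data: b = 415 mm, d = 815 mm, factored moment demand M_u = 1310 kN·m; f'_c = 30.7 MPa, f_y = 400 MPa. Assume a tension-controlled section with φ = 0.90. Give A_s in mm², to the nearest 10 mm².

A_s ≈ 5040 mm²

M_n = M_u/φ = 1310/0.90 = 1455.56 kN·m.
With M_n = 0.85 f'_c a b (d − a/2), solve the quadratic for a:
a = d − √(d² − 2M_n/(0.85 f'_c b)) = 815 − √(815² − 2 × 1455.56×10⁶/(0.85 × 30.7 × 415)) = 186.18 mm.
A_s = 0.85 f'_c a b / f_y = 0.85 × 30.7 × 186.18 × 415 / 400 = 5040.6 mm².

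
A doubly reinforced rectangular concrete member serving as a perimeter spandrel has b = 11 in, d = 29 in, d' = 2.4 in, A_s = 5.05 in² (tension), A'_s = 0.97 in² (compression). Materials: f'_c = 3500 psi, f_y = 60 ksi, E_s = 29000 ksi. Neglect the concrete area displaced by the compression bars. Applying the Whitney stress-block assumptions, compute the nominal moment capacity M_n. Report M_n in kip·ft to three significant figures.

M_n ≈ 644 kip·ft

Assume both steels yield.
a = (A_s − A'_s) f_y/(0.85 f'_c b) = (5.05 − 0.97) × 60/(0.85 × 3.5 × 11) = 7.481 in.
c = a/β₁ = 7.481/0.85 = 8.801 in; ε'_s = 0.003(c − d')/c = 0.0022 ≥ ε_y = 0.0021, so the compression steel yields.
M_n = (A_s − A'_s) f_y (d − a/2) + A'_s f_y (d − d') = 244.8 × (29 − 3.7405) + 58.2 × (29 − 2.4) = 6183.5 + 1548.1 = 7731.6 kip·in = 7731.6/12 = 644.30 kip·ft.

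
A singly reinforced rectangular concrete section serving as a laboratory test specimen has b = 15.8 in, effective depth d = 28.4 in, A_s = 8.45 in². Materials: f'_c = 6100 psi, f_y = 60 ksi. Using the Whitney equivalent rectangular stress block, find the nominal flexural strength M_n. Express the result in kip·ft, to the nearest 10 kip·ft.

M_n ≈ 1070 kip·ft

T = A_s f_y = 8.45 × 60 = 507 kips.
a = T/(0.85 f'_c b) = 507/(0.85 × 6.1 × 15.8) = 6.189 in.
M_n = T(d − a/2) = 507 × (28.4 − 3.0945) = 12829.9 kip·in = 12829.9/12 = 1069.16 kip·ft.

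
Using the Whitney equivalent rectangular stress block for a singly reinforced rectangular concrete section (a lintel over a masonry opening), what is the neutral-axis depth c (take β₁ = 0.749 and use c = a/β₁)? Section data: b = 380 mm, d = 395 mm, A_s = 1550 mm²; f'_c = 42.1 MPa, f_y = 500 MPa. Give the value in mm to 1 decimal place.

c ≈ 76.1 mm

T = A_s f_y = 1550 × 500 = 775000 N = 775 kN.
Setting C = 0.85 f'_c a b equal to T: a = 775000/(0.85 × 42.1 × 380) = 56.992 mm.
With β₁ = 0.749, c = a/β₁ = 56.992/0.749 = 76.1 mm.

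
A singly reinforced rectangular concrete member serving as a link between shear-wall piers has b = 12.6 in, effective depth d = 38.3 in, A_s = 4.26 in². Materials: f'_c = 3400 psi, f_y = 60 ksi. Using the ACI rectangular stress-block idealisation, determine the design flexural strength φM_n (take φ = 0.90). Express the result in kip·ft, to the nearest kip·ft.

φM_n ≈ 667 kip·ft

T = A_s f_y = 4.26 × 60 = 255.6 kips.
a = T/(0.85 f'_c b) = 255.6/(0.85 × 3.4 × 12.6) = 7.019 in.
M_n = T(d − a/2) = 255.6 × (38.3 − 3.5095) = 8892.5 kip·in = 8892.5/12 = 741.04 kip·ft.
φM_n = 0.90 × 741.04 = 666.94 kip·ft.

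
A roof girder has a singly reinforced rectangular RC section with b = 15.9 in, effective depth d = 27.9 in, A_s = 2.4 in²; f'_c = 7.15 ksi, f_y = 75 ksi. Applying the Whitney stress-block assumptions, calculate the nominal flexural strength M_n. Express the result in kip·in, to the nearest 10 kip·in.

T = A_s f_y = 2.4 × 75 = 180 kips.
a = T/(0.85 f'_c b) = 180/(0.85 × 7.15 × 15.9) = 1.863 in.
M_n = T(d − a/2) = 180 × (27.9 − 0.9315) = 4854.3 kip·in.

M_n ≈ 4850 kip·in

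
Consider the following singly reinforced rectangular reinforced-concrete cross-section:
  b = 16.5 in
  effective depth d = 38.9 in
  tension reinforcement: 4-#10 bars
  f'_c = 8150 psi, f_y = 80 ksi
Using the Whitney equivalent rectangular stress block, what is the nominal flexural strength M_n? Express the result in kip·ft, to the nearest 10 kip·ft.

A_s = 4 × 1.27 = 5.08 in².
T = A_s f_y = 5.08 × 80 = 406.4 kips.
a = T/(0.85 f'_c b) = 406.4/(0.85 × 8.15 × 16.5) = 3.555 in.
M_n = T(d − a/2) = 406.4 × (38.9 − 1.7775) = 15086.6 kip·in = 15086.6/12 = 1257.22 kip·ft.

M_n ≈ 1260 kip·ft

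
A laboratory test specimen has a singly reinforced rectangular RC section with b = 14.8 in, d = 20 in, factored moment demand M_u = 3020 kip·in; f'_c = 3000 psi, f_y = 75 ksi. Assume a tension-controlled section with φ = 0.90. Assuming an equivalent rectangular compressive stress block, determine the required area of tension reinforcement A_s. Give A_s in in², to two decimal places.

M_n = M_u/φ = 3020/0.90 = 3355.56 kip·in.
From M_n = 0.85 f'_c a b (d − a/2):
a = d − √(d² − 2M_n/(0.85 f'_c b)) = 20 − √(20² − 2 × 3355.56/(0.85 × 3 × 14.8)) = 5.094 in.
A_s = 0.85 f'_c a b / f_y = 0.85 × 3 × 5.094 × 14.8 / 75 = 2.563 in².

A_s ≈ 2.56 in²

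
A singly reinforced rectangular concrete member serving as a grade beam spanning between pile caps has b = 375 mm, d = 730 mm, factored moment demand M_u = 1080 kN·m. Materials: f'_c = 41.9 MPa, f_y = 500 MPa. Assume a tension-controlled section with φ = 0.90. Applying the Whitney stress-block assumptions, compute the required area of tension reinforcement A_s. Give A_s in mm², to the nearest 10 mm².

A_s ≈ 3620 mm²

M_n = M_u/φ = 1080/0.90 = 1200 kN·m.
With M_n = 0.85 f'_c a b (d − a/2), solve the quadratic for a:
a = d − √(d² − 2M_n/(0.85 f'_c b)) = 730 − √(730² − 2 × 1200×10⁶/(0.85 × 41.9 × 375)) = 135.69 mm.
A_s = 0.85 f'_c a b / f_y = 0.85 × 41.9 × 135.69 × 375 / 500 = 3624.4 mm².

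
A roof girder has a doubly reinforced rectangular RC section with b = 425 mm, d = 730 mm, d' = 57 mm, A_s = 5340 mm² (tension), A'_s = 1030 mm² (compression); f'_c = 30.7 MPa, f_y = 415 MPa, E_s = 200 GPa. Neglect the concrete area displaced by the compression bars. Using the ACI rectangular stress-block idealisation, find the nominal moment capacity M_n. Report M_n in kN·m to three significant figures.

M_n ≈ 1450 kN·m

Assume both tension and compression steel yield.
Net tension couple steel: A_s − A'_s = 4310 mm².
a = (A_s − A'_s) f_y / (0.85 f'_c b) = 1788650/(0.85 × 30.7 × 425) = 161.28 mm.
c = a/β₁ = 161.28/0.831 = 194.08 mm; ε'_s = 0.003(c − d')/c = 0.0021 ≥ f_y/E_s = 0.0021, so compression steel does yield.
M_n = (A_s − A'_s) f_y (d − a/2) + A'_s f_y (d − d') = [1788650 × (730 − 80.64) + 427450 × (730 − 57)] × 10⁻⁶ = 1161.48 + 287.67 = 1449.15 kN·m.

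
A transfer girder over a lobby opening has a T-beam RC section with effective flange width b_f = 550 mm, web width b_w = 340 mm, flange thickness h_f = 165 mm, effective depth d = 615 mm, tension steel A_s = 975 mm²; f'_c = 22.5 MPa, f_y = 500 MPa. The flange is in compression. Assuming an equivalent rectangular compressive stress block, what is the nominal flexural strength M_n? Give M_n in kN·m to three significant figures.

M_n ≈ 289 kN·m

Tension: T = A_s f_y = 975 × 500 = 487500 N.
Try a within the flange: a = T/(0.85 f'_c b_f) = 487500/(0.85 × 22.5 × 550) = 46.35 mm.
Since a = 46.35 ≤ h_f = 165 mm, the stress block lies entirely in the flange; analyse as a rectangular beam of width b_f.
M_n = T(d − a/2) = 487500 × (615 − 23.175) = 288.51 × 10⁶ N·mm.
M_n = 288.51 kN·m.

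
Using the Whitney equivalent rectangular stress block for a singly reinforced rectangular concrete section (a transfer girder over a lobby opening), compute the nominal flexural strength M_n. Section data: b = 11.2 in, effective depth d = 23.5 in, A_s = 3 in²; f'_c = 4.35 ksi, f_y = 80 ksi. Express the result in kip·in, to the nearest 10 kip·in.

M_n ≈ 4940 kip·in

T = A_s f_y = 3 × 80 = 240 kips.
a = T/(0.85 f'_c b) = 240/(0.85 × 4.35 × 11.2) = 5.795 in.
M_n = T(d − a/2) = 240 × (23.5 − 2.8975) = 4944.6 kip·in.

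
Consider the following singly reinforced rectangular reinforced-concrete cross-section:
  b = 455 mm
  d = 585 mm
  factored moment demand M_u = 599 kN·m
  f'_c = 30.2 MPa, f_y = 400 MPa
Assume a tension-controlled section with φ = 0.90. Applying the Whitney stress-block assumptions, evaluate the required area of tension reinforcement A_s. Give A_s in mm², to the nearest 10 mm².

M_n = M_u/φ = 599/0.90 = 665.556 kN·m.
With M_n = 0.85 f'_c a b (d − a/2), solve the quadratic for a:
a = d − √(d² − 2M_n/(0.85 f'_c b)) = 585 − √(585² − 2 × 665.556×10⁶/(0.85 × 30.2 × 455)) = 107.24 mm.
A_s = 0.85 f'_c a b / f_y = 0.85 × 30.2 × 107.24 × 455 / 400 = 3131.4 mm².

A_s ≈ 3130 mm²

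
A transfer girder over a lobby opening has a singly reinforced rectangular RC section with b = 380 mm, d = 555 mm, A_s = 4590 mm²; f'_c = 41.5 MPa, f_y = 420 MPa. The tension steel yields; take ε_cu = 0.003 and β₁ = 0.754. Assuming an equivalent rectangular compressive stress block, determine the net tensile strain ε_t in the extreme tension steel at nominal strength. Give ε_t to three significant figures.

a = A_s f_y/(0.85 f'_c b) = 143.82 mm.
β₁ = 0.754, so c = a/β₁ = 143.82/0.754 = 190.74 mm.
From the linear strain diagram with ε_cu = 0.003: ε_t = 0.003 (d − c)/c = 0.003 × (555 − 190.74)/190.74 = 0.00573.
Since ε_t ≥ 0.005, the section is tension-controlled.

ε_t ≈ 0.00573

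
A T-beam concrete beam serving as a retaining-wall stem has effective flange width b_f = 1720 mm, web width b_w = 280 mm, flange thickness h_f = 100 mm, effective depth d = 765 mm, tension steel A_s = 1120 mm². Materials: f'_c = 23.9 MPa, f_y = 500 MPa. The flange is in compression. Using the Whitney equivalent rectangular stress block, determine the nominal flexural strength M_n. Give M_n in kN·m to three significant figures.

Tension: T = A_s f_y = 1120 × 500 = 560000 N.
Try a within the flange: a = T/(0.85 f'_c b_f) = 560000/(0.85 × 23.9 × 1720) = 16.03 mm.
Since a = 16.03 ≤ h_f = 100 mm, the stress block lies entirely in the flange; analyse as a rectangular beam of width b_f.
M_n = T(d − a/2) = 560000 × (765 − 8.015) = 423.91 × 10⁶ N·mm.
M_n = 423.91 kN·m.

M_n ≈ 424 kN·m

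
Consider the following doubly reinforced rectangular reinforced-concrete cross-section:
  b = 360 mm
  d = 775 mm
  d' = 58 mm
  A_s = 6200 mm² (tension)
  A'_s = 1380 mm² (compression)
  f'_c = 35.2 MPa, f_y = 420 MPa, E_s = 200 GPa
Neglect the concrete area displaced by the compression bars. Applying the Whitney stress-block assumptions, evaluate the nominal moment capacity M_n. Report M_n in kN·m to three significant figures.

M_n ≈ 1790 kN·m

Assume both tension and compression steel yield.
Net tension couple steel: A_s − A'_s = 4820 mm².
a = (A_s − A'_s) f_y / (0.85 f'_c b) = 2024400/(0.85 × 35.2 × 360) = 187.95 mm.
c = a/β₁ = 187.95/0.799 = 235.23 mm; ε'_s = 0.003(c − d')/c = 0.0023 ≥ f_y/E_s = 0.0021, so compression steel does yield.
M_n = (A_s − A'_s) f_y (d − a/2) + A'_s f_y (d − d') = [2024400 × (775 − 93.975) + 579600 × (775 − 58)] × 10⁻⁶ = 1378.67 + 415.57 = 1794.24 kN·m.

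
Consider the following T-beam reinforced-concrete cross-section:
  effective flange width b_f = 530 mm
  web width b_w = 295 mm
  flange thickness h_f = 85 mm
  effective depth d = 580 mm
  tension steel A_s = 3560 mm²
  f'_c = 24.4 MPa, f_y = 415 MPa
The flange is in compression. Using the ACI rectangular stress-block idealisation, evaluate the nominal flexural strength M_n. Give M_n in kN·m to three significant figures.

M_n ≈ 747 kN·m

Tension: T = A_s f_y = 3560 × 415 = 1477400 N.
Try a within the flange: a = T/(0.85 f'_c b_f) = 1477400/(0.85 × 24.4 × 530) = 134.40 mm.
a = 134.40 > h_f = 85 mm: the block extends into the web. Split into flange-overhang and web parts.
C_f = 0.85 f'_c (b_f − b_w) h_f = 0.85 × 24.4 × (530 − 295) × 85 = 414282 N.
Remaining web compression depth: a_w = (T − C_f)/(0.85 f'_c b_w) = (1477400 − 414282)/(0.85 × 24.4 × 295) = 173.76 mm.
M_n = C_f(d − h_f/2) + (T − C_f)(d − a_w/2) = 414282 × (580 − 42.5) + 1063118 × (580 − 86.88) = 222.68 + 524.24 = 746.92 × 10⁶ N·mm.
M_n = 746.92 kN·m.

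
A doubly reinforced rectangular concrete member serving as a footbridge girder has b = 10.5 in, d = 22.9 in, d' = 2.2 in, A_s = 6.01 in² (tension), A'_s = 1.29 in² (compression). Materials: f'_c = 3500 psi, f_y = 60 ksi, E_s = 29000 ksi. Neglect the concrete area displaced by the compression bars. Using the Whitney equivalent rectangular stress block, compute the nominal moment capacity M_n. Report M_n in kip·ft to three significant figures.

M_n ≈ 567 kip·ft

Assume both steels yield.
a = (A_s − A'_s) f_y/(0.85 f'_c b) = (6.01 − 1.29) × 60/(0.85 × 3.5 × 10.5) = 9.066 in.
c = a/β₁ = 9.066/0.85 = 10.666 in; ε'_s = 0.003(c − d')/c = 0.0024 ≥ ε_y = 0.0021, so the compression steel yields.
M_n = (A_s − A'_s) f_y (d − a/2) + A'_s f_y (d − d') = 283.2 × (22.9 − 4.533) + 77.4 × (22.9 − 2.2) = 5201.5 + 1602.2 = 6803.7 kip·in = 6803.7/12 = 566.98 kip·ft.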